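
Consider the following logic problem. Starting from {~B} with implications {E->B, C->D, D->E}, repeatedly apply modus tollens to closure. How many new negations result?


Initial negated facts: {~B}
Apply modus tollens to closure:
  ~B and E->B  =>  ~E
  ~E and D->E  =>  ~D
  ~D and C->D  =>  ~C
Final negated: {~B, ~C, ~D, ~E}
New negations: {~C, ~D, ~E}
Count = 3

3


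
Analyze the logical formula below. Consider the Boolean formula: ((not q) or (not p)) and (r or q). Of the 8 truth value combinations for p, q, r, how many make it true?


Evaluate all 8 assignments for p, q, r:
p=0, q=0, r=0: 0
p=0, q=0, r=1: 1
p=0, q=1, r=0: 1
p=0, q=1, r=1: 1
p=1, q=0, r=0: 0
p=1, q=0, r=1: 1
p=1, q=1, r=0: 0
p=1, q=1, r=1: 0
Satisfying count = 4

4


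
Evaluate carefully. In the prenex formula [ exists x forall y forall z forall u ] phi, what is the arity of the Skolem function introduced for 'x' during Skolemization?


Quantifier prefix: exists x forall y forall z forall u
'x' is existentially quantified at position 1.
No universal quantifiers precede it.
Skolem function arity = 0 (a Skolem constant)

0


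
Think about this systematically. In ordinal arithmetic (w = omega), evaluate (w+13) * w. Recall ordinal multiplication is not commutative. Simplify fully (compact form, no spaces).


Compute (w+13) * w.
Ordinal * is associative and left-distributive over +, but NOT commutative; for finite n>1, n*w = w but w*n stays w*n.
(w+13) * w = sup{(w+13)*k : k<w} = sup{w*k+13} = w^2 (the +13 tail is absorbed in the limit).
Result = w^2

w^2


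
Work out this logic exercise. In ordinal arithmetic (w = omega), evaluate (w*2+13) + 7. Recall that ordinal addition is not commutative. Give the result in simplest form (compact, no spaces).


Compute (w*2+13) + 7.
Ordinal + is associative but NOT commutative; for finite n>0, n + w = w but w + n stays w+n.
By associativity: (w*2+13) + 7 = w*2 + (13+7) = w*2+20.
Result = w*2+20

w*2+20


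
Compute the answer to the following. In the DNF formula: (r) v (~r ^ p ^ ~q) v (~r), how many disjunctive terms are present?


A DNF formula is a disjunction of terms (conjunctions).
Terms are separated by v.
Counting the disjuncts: 3 terms.

3


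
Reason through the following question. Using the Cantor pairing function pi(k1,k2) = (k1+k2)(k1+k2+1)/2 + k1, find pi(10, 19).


k1 + k2 = 29
(k1+k2)(k1+k2+1)/2 = 29 * 30 / 2 = 435
pi = 435 + 10 = 445

445


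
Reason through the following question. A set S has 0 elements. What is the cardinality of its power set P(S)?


The power set of a set with n elements has 2^n elements.
|P(S)| = 2^0 = 1

1


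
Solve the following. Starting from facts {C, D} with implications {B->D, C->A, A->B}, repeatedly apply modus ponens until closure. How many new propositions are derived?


Initial facts: {C, D}
Apply modus ponens to closure:
  C and C->A  =>  A
  A and A->B  =>  B
Final known: {A, B, C, D}
New propositions: {A, B}
Count = 2

2


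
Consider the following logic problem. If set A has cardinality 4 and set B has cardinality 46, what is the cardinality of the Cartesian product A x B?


The Cartesian product A x B contains all ordered pairs (a, b).
|A x B| = |A| * |B| = 4 * 46 = 184

184


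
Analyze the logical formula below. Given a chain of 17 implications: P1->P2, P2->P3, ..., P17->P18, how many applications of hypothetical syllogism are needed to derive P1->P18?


With 17 implications in a chain connecting 18 propositions:
P1->P2, P2->P3, ..., P17->P18
Steps needed = (number of implications) - 1 = 17 - 1 = 16

16


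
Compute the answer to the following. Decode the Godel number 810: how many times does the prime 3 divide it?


Factorize 810 by dividing by 3 repeatedly.
Division steps: 3 divides 810 exactly 4 time(s).
Exponent of 3 = 4

4


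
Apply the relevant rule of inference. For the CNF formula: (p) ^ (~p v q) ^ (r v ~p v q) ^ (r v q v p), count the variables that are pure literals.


Check each variable for pure literal status:
p: mixed (not pure)
q: pure positive
r: pure positive
Pure literal count = 2

2


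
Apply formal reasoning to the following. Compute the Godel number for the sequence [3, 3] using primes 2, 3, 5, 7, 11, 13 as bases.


Encode each element as an exponent of the corresponding prime:
  2^3 = 8
  3^3 = 27
Product = 8 * 27 = 216

216


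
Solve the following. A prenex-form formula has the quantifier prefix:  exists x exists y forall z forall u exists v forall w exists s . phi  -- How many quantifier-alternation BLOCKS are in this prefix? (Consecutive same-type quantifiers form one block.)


Quantifier-type sequence: E E A A E A E  (A=forall, E=exists)
Group into maximal same-type runs:
  Ex2 | Ax2 | Ex1 | Ax1 | Ex1
Number of blocks = 5

5


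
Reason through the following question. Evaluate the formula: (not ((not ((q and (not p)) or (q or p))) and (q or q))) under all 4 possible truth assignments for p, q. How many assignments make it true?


Check all 4 assignments:
p=0, q=0: 1
p=0, q=1: 1
p=1, q=0: 1
p=1, q=1: 1
Count of True = 4

4


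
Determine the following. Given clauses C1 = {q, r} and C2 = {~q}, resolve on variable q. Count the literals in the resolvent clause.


Remove q from C1 and ~q from C2.
C1 remainder: {r}
C2 remainder: {}
Union (resolvent): {r}
Resolvent has 1 literal(s).

1


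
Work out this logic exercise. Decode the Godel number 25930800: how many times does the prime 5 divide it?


Factorize 25930800 by dividing by 5 repeatedly.
Division steps: 5 divides 25930800 exactly 2 time(s).
Exponent of 5 = 2

2


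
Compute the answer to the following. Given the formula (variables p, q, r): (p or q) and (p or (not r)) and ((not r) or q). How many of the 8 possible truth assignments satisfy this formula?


Evaluate all 8 assignments for p, q, r:
p=0, q=0, r=0: 0
p=0, q=0, r=1: 0
p=0, q=1, r=0: 1
p=0, q=1, r=1: 0
p=1, q=0, r=0: 1
p=1, q=0, r=1: 0
p=1, q=1, r=0: 1
p=1, q=1, r=1: 1
Satisfying count = 4

4


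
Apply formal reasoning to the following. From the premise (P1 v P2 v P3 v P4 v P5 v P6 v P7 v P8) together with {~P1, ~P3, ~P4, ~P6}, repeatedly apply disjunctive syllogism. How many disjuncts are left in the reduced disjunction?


Original disjuncts (8): P1, P2, P3, P4, P5, P6, P7, P8
Negated (eliminate): ~P1, ~P3, ~P4, ~P6
Remaining disjuncts: P2, P5, P7, P8
Count = 8 - 4 = 4

4


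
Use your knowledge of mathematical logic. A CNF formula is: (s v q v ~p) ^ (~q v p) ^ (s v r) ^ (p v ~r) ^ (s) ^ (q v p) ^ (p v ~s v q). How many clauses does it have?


A CNF formula is a conjunction of clauses.
Clauses are separated by ^.
Counting the conjuncts: 7 clauses.

7


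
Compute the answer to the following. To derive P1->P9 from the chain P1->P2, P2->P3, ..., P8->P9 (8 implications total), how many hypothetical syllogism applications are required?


With 8 implications in a chain connecting 9 propositions:
P1->P2, P2->P3, ..., P8->P9
Steps needed = (number of implications) - 1 = 8 - 1 = 7

7


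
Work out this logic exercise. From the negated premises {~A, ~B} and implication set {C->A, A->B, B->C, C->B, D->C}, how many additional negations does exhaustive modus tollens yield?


Initial negated facts: {~A, ~B}
Apply modus tollens to closure:
  ~A and C->A  =>  ~C
  ~C and D->C  =>  ~D
Final negated: {~A, ~B, ~C, ~D}
New negations: {~C, ~D}
Count = 2

2


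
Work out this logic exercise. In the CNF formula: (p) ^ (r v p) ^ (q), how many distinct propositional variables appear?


Identify each variable that appears in the formula.
Variables found: p, q, r
Count = 3

3


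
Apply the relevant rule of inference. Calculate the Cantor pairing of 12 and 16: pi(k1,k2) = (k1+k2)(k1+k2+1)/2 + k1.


k1 + k2 = 28
(k1+k2)(k1+k2+1)/2 = 28 * 29 / 2 = 406
pi = 406 + 12 = 418

418


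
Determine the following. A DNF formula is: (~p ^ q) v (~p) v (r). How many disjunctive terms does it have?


A DNF formula is a disjunction of terms (conjunctions).
Terms are separated by v.
Counting the disjuncts: 3 terms.

3


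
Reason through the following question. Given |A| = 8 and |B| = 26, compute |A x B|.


The Cartesian product A x B contains all ordered pairs (a, b).
|A x B| = |A| * |B| = 8 * 26 = 208

208


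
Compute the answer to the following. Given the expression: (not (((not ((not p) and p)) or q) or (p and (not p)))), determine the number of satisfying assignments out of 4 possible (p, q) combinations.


Check all 4 assignments:
p=0, q=0: 0
p=0, q=1: 0
p=1, q=0: 0
p=1, q=1: 0
Count of True = 0

0


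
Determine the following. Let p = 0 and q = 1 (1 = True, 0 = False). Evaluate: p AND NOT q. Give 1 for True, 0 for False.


p = 0, q = 1
Operation: p AND NOT q
Evaluate: 0 AND NOT 1 = 0

0


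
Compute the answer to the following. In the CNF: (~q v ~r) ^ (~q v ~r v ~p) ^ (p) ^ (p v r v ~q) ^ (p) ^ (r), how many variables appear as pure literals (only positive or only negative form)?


Check each variable for pure literal status:
p: mixed (not pure)
q: pure negative
r: mixed (not pure)
Pure literal count = 1

1


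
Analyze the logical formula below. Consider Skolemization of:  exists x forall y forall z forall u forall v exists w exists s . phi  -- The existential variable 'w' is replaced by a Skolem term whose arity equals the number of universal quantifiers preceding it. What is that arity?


Quantifier prefix: exists x forall y forall z forall u forall v exists w exists s
'w' is existentially quantified at position 6.
Universal variables preceding it: y, z, u, v
Skolem function arity = 4

4


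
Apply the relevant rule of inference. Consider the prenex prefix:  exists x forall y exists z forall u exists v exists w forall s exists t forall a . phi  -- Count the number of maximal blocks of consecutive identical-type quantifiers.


Quantifier-type sequence: E A E A E E A E A  (A=forall, E=exists)
Group into maximal same-type runs:
  Ex1 | Ax1 | Ex1 | Ax1 | Ex2 | Ax1 | Ex1 | Ax1
Number of blocks = 8

8


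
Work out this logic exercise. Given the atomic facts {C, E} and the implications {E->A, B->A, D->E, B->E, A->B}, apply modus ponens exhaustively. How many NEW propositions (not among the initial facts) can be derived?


Initial facts: {C, E}
Apply modus ponens to closure:
  E and E->A  =>  A
  A and A->B  =>  B
Final known: {A, B, C, E}
New propositions: {A, B}
Count = 2

2


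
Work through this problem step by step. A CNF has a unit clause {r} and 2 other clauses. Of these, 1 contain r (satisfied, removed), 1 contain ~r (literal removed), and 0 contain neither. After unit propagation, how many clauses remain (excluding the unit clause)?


Satisfied (removed): 1
Shortened (remain): 1
Unchanged (remain): 0
Remaining = 1 + 0 = 1

1


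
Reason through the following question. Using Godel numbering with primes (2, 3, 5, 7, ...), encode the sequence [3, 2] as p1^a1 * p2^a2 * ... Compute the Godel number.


Encode each element as an exponent of the corresponding prime:
  2^3 = 8
  3^2 = 9
Product = 8 * 9 = 72

72


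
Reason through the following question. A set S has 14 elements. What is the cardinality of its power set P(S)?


The power set of a set with n elements has 2^n elements.
|P(S)| = 2^14 = 16384

16384


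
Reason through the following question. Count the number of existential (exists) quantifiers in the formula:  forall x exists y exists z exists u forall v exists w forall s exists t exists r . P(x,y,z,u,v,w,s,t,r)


Quantifier prefix: forall x exists y exists z exists u forall v exists w forall s exists t exists r
Mark each quantifier type:
  U E E E U E U E E
Universal count = 3, Existential count = 6
Asked for existential (exists) quantifiers: 6

6


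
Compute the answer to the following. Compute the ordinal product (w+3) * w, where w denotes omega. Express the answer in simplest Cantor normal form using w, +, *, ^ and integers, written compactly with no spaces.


Compute (w+3) * w.
Ordinal * is associative and left-distributive over +, but NOT commutative; for finite n>1, n*w = w but w*n stays w*n.
(w+3) * w = sup{(w+3)*k : k<w} = sup{w*k+3} = w^2 (the +3 tail is absorbed in the limit).
Result = w^2

w^2


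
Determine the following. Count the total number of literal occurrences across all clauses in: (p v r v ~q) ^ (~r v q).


Counting literals in each clause:
Clause 1: 3 literal(s)
Clause 2: 2 literal(s)
Total = 5

5


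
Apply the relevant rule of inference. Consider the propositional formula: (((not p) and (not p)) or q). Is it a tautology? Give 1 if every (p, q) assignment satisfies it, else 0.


Check all 4 assignments:
p=0, q=0: 1
p=0, q=1: 1
p=1, q=0: 0
p=1, q=1: 1
Satisfying count = 3/4.
Tautology iff count = 4: no.

0


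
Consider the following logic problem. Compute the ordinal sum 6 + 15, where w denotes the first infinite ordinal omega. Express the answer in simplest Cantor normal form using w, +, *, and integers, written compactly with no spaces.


Compute 6 + 15.
Ordinal + is associative but NOT commutative; for finite n>0, n + w = w but w + n stays w+n.
Both operands finite; ordinal + agrees with natural +: 6 + 15 = 21.
Result = 21

21


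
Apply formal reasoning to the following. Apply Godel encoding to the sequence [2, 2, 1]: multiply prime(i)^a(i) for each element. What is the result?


Encode each element as an exponent of the corresponding prime:
  2^2 = 4
  3^2 = 9
  5^1 = 5
Product = 4 * 9 * 5 = 180

180


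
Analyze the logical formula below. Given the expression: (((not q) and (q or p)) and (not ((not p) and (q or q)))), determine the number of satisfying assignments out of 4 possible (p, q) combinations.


Check all 4 assignments:
p=0, q=0: 0
p=0, q=1: 0
p=1, q=0: 1
p=1, q=1: 0
Count of True = 1

1


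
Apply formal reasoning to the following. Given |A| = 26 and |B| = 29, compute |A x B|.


The Cartesian product A x B contains all ordered pairs (a, b).
|A x B| = |A| * |B| = 26 * 29 = 754

754


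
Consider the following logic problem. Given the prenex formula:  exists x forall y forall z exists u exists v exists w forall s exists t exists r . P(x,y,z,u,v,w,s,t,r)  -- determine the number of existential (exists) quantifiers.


Quantifier prefix: exists x forall y forall z exists u exists v exists w forall s exists t exists r
Mark each quantifier type:
  E U U E E E U E E
Universal count = 3, Existential count = 6
Asked for existential (exists) quantifiers: 6

6


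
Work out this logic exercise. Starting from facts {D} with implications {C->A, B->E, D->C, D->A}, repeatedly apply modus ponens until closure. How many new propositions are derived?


Initial facts: {D}
Apply modus ponens to closure:
  D and D->C  =>  C
  D and D->A  =>  A
Final known: {A, C, D}
New propositions: {A, C}
Count = 2

2


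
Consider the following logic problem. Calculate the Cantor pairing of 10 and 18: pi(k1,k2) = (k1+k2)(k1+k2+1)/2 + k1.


k1 + k2 = 28
(k1+k2)(k1+k2+1)/2 = 28 * 29 / 2 = 406
pi = 406 + 10 = 416

416


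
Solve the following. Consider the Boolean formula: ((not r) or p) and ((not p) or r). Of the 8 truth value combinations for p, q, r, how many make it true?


Evaluate all 8 assignments for p, q, r:
p=0, q=0, r=0: 1
p=0, q=0, r=1: 0
p=0, q=1, r=0: 1
p=0, q=1, r=1: 0
p=1, q=0, r=0: 0
p=1, q=0, r=1: 1
p=1, q=1, r=0: 0
p=1, q=1, r=1: 1
Satisfying count = 4

4


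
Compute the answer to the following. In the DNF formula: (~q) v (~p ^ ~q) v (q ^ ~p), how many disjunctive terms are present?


A DNF formula is a disjunction of terms (conjunctions).
Terms are separated by v.
Counting the disjuncts: 3 terms.

3


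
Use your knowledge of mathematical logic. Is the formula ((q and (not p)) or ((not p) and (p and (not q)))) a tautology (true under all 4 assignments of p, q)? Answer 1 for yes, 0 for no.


Check all 4 assignments:
p=0, q=0: 0
p=0, q=1: 1
p=1, q=0: 0
p=1, q=1: 0
Satisfying count = 1/4.
Tautology iff count = 4: no.

0


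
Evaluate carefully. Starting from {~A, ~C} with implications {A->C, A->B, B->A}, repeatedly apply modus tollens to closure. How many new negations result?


Initial negated facts: {~A, ~C}
Apply modus tollens to closure:
  ~A and B->A  =>  ~B
Final negated: {~A, ~B, ~C}
New negations: {~B}
Count = 1

1


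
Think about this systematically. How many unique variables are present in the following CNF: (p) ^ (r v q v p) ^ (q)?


Identify each variable that appears in the formula.
Variables found: p, q, r
Count = 3

3


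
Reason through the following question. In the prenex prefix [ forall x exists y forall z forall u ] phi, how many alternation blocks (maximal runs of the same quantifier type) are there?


Quantifier-type sequence: A E A A  (A=forall, E=exists)
Group into maximal same-type runs:
  Ax1 | Ex1 | Ax2
Number of blocks = 3

3


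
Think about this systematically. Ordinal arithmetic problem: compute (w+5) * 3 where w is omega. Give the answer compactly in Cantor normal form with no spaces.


Compute (w+5) * 3.
Ordinal * is associative and left-distributive over +, but NOT commutative; for finite n>1, n*w = w but w*n stays w*n.
(w+5) * 3 = (w+5) repeated 3 times. Each intermediate +5 is absorbed by the following w; only the last survives: w*3+5.
Result = w*3+5

w*3+5


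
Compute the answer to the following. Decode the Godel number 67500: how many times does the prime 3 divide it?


Factorize 67500 by dividing by 3 repeatedly.
Division steps: 3 divides 67500 exactly 3 time(s).
Exponent of 3 = 3

3


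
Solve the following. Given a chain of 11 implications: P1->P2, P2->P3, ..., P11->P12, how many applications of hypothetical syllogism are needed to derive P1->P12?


With 11 implications in a chain connecting 12 propositions:
P1->P2, P2->P3, ..., P11->P12
Steps needed = (number of implications) - 1 = 11 - 1 = 10

10


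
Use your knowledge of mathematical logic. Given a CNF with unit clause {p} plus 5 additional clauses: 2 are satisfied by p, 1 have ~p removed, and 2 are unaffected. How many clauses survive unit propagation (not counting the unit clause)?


Satisfied (removed): 2
Shortened (remain): 1
Unchanged (remain): 2
Remaining = 1 + 2 = 3

3


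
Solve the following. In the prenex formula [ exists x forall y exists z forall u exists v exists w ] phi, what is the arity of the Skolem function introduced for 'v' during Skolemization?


Quantifier prefix: exists x forall y exists z forall u exists v exists w
'v' is existentially quantified at position 5.
Universal variables preceding it: y, u
Skolem function arity = 2

2


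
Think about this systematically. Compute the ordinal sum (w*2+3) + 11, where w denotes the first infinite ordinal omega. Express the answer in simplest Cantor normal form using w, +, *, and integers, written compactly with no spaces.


Compute (w*2+3) + 11.
Ordinal + is associative but NOT commutative; for finite n>0, n + w = w but w + n stays w+n.
By associativity: (w*2+3) + 11 = w*2 + (3+11) = w*2+14.
Result = w*2+14

w*2+14


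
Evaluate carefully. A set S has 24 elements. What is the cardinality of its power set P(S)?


The power set of a set with n elements has 2^n elements.
|P(S)| = 2^24 = 16777216

16777216


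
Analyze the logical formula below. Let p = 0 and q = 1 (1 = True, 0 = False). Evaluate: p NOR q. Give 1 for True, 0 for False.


p = 0, q = 1
Operation: p NOR q
Evaluate: 0 NOR 1 = 0

0


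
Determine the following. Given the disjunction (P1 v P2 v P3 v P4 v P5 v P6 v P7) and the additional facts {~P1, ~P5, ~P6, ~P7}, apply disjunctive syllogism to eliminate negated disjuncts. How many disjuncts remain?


Original disjuncts (7): P1, P2, P3, P4, P5, P6, P7
Negated (eliminate): ~P1, ~P5, ~P6, ~P7
Remaining disjuncts: P2, P3, P4
Count = 7 - 4 = 3

3


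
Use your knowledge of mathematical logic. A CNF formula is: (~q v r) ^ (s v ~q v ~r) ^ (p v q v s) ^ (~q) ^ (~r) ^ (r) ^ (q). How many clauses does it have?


A CNF formula is a conjunction of clauses.
Clauses are separated by ^.
Counting the conjuncts: 7 clauses.

7


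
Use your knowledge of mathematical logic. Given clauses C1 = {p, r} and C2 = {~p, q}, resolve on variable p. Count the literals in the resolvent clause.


Remove p from C1 and ~p from C2.
C1 remainder: {r}
C2 remainder: {q}
Union (resolvent): {q, r}
Resolvent has 2 literal(s).

2


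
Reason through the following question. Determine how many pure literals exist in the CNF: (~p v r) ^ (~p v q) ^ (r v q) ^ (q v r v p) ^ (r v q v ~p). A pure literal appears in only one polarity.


Check each variable for pure literal status:
p: mixed (not pure)
q: pure positive
r: pure positive
Pure literal count = 2

2


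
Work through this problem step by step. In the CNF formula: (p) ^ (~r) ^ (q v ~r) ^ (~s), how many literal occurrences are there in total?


Counting literals in each clause:
Clause 1: 1 literal(s)
Clause 2: 1 literal(s)
Clause 3: 2 literal(s)
Clause 4: 1 literal(s)
Total = 5

5


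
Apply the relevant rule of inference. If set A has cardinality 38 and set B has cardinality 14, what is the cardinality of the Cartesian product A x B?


The Cartesian product A x B contains all ordered pairs (a, b).
|A x B| = |A| * |B| = 38 * 14 = 532

532


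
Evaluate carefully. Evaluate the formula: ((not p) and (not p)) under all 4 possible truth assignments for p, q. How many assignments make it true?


Check all 4 assignments:
p=0, q=0: 1
p=0, q=1: 1
p=1, q=0: 0
p=1, q=1: 0
Count of True = 2

2


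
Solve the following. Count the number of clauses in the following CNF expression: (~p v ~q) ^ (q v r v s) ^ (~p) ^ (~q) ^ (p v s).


A CNF formula is a conjunction of clauses.
Clauses are separated by ^.
Counting the conjuncts: 5 clauses.

5


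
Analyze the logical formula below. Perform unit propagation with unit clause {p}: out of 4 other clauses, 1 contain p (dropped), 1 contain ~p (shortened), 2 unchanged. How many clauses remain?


Satisfied (removed): 1
Shortened (remain): 1
Unchanged (remain): 2
Remaining = 1 + 2 = 3

3


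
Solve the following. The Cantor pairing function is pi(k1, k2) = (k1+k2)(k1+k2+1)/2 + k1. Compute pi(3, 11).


k1 + k2 = 14
(k1+k2)(k1+k2+1)/2 = 14 * 15 / 2 = 105
pi = 105 + 3 = 108

108


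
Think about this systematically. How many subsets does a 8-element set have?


The power set of a set with n elements has 2^n elements.
|P(S)| = 2^8 = 256

256


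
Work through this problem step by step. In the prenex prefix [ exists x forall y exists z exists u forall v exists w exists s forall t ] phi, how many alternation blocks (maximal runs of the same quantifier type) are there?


Quantifier-type sequence: E A E E A E E A  (A=forall, E=exists)
Group into maximal same-type runs:
  Ex1 | Ax1 | Ex2 | Ax1 | Ex2 | Ax1
Number of blocks = 6

6


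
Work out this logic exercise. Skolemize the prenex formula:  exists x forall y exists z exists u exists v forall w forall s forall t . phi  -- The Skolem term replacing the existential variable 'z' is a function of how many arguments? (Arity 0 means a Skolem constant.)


Quantifier prefix: exists x forall y exists z exists u exists v forall w forall s forall t
'z' is existentially quantified at position 3.
Universal variables preceding it: y
Skolem function arity = 1

1


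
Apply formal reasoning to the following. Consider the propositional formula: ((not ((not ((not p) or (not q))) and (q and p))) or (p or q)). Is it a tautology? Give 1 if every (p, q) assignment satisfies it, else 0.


Check all 4 assignments:
p=0, q=0: 1
p=0, q=1: 1
p=1, q=0: 1
p=1, q=1: 1
Satisfying count = 4/4.
Tautology iff count = 4: yes.

1


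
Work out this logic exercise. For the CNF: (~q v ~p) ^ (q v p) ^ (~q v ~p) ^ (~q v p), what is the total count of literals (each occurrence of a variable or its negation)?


Counting literals in each clause:
Clause 1: 2 literal(s)
Clause 2: 2 literal(s)
Clause 3: 2 literal(s)
Clause 4: 2 literal(s)
Total = 8

8


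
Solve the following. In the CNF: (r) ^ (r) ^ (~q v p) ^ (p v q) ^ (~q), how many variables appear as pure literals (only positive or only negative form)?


Check each variable for pure literal status:
p: pure positive
q: mixed (not pure)
r: pure positive
Pure literal count = 2

2


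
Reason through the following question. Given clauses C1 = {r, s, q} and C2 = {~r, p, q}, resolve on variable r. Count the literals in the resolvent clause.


Remove r from C1 and ~r from C2.
C1 remainder: {s, q}
C2 remainder: {p, q}
Union (resolvent): {p, q, s}
Resolvent has 3 literal(s).

3


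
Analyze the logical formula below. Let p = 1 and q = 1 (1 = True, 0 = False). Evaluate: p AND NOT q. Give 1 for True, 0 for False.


p = 1, q = 1
Operation: p AND NOT q
Evaluate: 1 AND NOT 1 = 0

0


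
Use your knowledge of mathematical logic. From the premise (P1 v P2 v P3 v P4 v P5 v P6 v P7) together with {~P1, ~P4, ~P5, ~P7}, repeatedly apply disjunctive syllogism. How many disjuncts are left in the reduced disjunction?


Original disjuncts (7): P1, P2, P3, P4, P5, P6, P7
Negated (eliminate): ~P1, ~P4, ~P5, ~P7
Remaining disjuncts: P2, P3, P6
Count = 7 - 4 = 3

3


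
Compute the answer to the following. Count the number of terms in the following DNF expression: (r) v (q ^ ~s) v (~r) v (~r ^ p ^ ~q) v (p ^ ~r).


A DNF formula is a disjunction of terms (conjunctions).
Terms are separated by v.
Counting the disjuncts: 5 terms.

5


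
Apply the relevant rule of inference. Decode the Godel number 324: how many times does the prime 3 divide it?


Factorize 324 by dividing by 3 repeatedly.
Division steps: 3 divides 324 exactly 4 time(s).
Exponent of 3 = 4

4


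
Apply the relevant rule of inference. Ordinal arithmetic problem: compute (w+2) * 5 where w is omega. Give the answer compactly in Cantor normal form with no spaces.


Compute (w+2) * 5.
Ordinal * is associative and left-distributive over +, but NOT commutative; for finite n>1, n*w = w but w*n stays w*n.
(w+2) * 5 = (w+2) repeated 5 times. Each intermediate +2 is absorbed by the following w; only the last survives: w*5+2.
Result = w*5+2

w*5+2


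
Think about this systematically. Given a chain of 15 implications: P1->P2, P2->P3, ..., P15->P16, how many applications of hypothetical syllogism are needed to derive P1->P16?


With 15 implications in a chain connecting 16 propositions:
P1->P2, P2->P3, ..., P15->P16
Steps needed = (number of implications) - 1 = 15 - 1 = 14

14


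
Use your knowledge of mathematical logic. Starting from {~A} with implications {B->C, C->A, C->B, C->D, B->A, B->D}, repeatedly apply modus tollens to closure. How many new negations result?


Initial negated facts: {~A}
Apply modus tollens to closure:
  ~A and C->A  =>  ~C
  ~A and B->A  =>  ~B
Final negated: {~A, ~B, ~C}
New negations: {~B, ~C}
Count = 2

2


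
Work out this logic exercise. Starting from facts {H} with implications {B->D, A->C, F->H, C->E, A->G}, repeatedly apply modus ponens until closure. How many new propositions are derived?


Initial facts: {H}
Apply modus ponens to closure:
  (no implication fires)
Final known: {H}
New propositions: {(none)}
Count = 0

0


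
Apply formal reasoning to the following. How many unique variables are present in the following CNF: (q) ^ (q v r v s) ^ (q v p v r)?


Identify each variable that appears in the formula.
Variables found: p, q, r, s
Count = 4

4


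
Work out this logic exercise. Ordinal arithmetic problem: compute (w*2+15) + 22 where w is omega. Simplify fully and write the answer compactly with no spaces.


Compute (w*2+15) + 22.
Ordinal + is associative but NOT commutative; for finite n>0, n + w = w but w + n stays w+n.
By associativity: (w*2+15) + 22 = w*2 + (15+22) = w*2+37.
Result = w*2+37

w*2+37


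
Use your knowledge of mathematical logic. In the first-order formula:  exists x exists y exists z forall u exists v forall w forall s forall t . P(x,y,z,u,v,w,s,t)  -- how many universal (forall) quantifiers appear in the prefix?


Quantifier prefix: exists x exists y exists z forall u exists v forall w forall s forall t
Mark each quantifier type:
  E E E U E U U U
Universal count = 4, Existential count = 4
Asked for universal (forall) quantifiers: 4

4


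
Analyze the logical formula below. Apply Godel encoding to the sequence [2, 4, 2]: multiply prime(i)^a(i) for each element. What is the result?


Encode each element as an exponent of the corresponding prime:
  2^2 = 4
  3^4 = 81
  5^2 = 25
Product = 4 * 81 * 25 = 8100

8100


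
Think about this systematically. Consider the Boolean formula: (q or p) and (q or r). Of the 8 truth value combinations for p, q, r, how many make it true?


Evaluate all 8 assignments for p, q, r:
p=0, q=0, r=0: 0
p=0, q=0, r=1: 0
p=0, q=1, r=0: 1
p=0, q=1, r=1: 1
p=1, q=0, r=0: 0
p=1, q=0, r=1: 1
p=1, q=1, r=0: 1
p=1, q=1, r=1: 1
Satisfying count = 5

5


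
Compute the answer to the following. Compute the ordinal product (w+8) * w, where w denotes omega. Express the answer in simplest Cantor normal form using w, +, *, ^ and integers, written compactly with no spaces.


Compute (w+8) * w.
Ordinal * is associative and left-distributive over +, but NOT commutative; for finite n>1, n*w = w but w*n stays w*n.
(w+8) * w = sup{(w+8)*k : k<w} = sup{w*k+8} = w^2 (the +8 tail is absorbed in the limit).
Result = w^2

w^2


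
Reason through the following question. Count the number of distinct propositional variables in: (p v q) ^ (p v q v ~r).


Identify each variable that appears in the formula.
Variables found: p, q, r
Count = 3

3


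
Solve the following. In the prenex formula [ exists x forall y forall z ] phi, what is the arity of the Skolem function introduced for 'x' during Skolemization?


Quantifier prefix: exists x forall y forall z
'x' is existentially quantified at position 1.
No universal quantifiers precede it.
Skolem function arity = 0 (a Skolem constant)

0


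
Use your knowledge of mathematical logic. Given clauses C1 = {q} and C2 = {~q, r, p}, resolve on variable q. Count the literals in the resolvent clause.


Remove q from C1 and ~q from C2.
C1 remainder: {}
C2 remainder: {r, p}
Union (resolvent): {p, r}
Resolvent has 2 literal(s).

2


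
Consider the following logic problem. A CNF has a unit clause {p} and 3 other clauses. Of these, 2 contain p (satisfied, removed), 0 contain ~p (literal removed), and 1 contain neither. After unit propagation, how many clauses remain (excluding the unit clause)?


Satisfied (removed): 2
Shortened (remain): 0
Unchanged (remain): 1
Remaining = 0 + 1 = 1

1


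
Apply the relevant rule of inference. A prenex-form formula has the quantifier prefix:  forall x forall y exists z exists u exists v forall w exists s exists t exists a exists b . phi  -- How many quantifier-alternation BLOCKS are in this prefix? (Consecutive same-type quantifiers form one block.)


Quantifier-type sequence: A A E E E A E E E E  (A=forall, E=exists)
Group into maximal same-type runs:
  Ax2 | Ex3 | Ax1 | Ex4
Number of blocks = 4

4


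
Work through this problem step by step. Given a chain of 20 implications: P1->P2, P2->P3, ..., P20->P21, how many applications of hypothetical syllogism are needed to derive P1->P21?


With 20 implications in a chain connecting 21 propositions:
P1->P2, P2->P3, ..., P20->P21
Steps needed = (number of implications) - 1 = 20 - 1 = 19

19


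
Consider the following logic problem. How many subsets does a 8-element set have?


The power set of a set with n elements has 2^n elements.
|P(S)| = 2^8 = 256

256


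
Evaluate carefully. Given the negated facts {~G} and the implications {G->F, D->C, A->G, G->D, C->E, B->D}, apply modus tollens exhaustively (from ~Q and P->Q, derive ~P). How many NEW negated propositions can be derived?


Initial negated facts: {~G}
Apply modus tollens to closure:
  ~G and A->G  =>  ~A
Final negated: {~A, ~G}
New negations: {~A}
Count = 1

1


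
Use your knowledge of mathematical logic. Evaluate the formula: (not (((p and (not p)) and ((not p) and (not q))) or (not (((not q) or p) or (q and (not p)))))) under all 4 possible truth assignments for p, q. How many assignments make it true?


Check all 4 assignments:
p=0, q=0: 1
p=0, q=1: 1
p=1, q=0: 1
p=1, q=1: 1
Count of True = 4

4


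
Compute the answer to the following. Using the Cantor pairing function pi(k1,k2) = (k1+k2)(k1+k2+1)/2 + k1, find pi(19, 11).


k1 + k2 = 30
(k1+k2)(k1+k2+1)/2 = 30 * 31 / 2 = 465
pi = 465 + 19 = 484

484


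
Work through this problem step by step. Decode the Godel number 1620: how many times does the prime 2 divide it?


Factorize 1620 by dividing by 2 repeatedly.
Division steps: 2 divides 1620 exactly 2 time(s).
Exponent of 2 = 2

2


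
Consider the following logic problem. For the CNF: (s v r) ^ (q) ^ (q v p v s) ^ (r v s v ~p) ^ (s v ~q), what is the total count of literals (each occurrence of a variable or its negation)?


Counting literals in each clause:
Clause 1: 2 literal(s)
Clause 2: 1 literal(s)
Clause 3: 3 literal(s)
Clause 4: 3 literal(s)
Clause 5: 2 literal(s)
Total = 11

11


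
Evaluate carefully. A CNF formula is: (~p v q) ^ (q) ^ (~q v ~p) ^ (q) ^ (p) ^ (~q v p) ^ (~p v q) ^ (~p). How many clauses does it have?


A CNF formula is a conjunction of clauses.
Clauses are separated by ^.
Counting the conjuncts: 8 clauses.

8


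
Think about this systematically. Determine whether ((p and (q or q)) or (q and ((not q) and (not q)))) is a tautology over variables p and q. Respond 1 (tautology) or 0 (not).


Check all 4 assignments:
p=0, q=0: 0
p=0, q=1: 0
p=1, q=0: 0
p=1, q=1: 1
Satisfying count = 1/4.
Tautology iff count = 4: no.

0


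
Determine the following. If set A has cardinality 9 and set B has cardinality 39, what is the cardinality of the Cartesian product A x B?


The Cartesian product A x B contains all ordered pairs (a, b).
|A x B| = |A| * |B| = 9 * 39 = 351

351


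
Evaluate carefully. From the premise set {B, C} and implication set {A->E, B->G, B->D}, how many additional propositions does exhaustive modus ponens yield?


Initial facts: {B, C}
Apply modus ponens to closure:
  B and B->G  =>  G
  B and B->D  =>  D
Final known: {B, C, D, G}
New propositions: {D, G}
Count = 2

2


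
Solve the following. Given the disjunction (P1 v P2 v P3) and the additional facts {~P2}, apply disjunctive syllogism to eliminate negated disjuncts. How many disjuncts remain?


Original disjuncts (3): P1, P2, P3
Negated (eliminate): ~P2
Remaining disjuncts: P1, P3
Count = 3 - 1 = 2

2


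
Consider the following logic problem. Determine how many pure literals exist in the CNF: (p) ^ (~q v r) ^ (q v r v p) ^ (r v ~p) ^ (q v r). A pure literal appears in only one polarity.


Check each variable for pure literal status:
p: mixed (not pure)
q: mixed (not pure)
r: pure positive
Pure literal count = 1

1


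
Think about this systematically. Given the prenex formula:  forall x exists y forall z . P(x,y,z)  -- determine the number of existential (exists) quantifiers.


Quantifier prefix: forall x exists y forall z
Mark each quantifier type:
  U E U
Universal count = 2, Existential count = 1
Asked for existential (exists) quantifiers: 1

1


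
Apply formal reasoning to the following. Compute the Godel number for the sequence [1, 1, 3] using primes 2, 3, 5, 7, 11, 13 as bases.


Encode each element as an exponent of the corresponding prime:
  2^1 = 2
  3^1 = 3
  5^3 = 125
Product = 2 * 3 * 125 = 750

750


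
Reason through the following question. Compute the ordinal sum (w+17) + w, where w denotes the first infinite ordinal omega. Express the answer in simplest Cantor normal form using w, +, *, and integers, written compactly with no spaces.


Compute (w+17) + w.
Ordinal + is associative but NOT commutative; for finite n>0, n + w = w but w + n stays w+n.
(w+17) + w = w + (17+w) = w + w = w*2 (the finite tail 17 is absorbed by the right w).
Result = w*2

w*2


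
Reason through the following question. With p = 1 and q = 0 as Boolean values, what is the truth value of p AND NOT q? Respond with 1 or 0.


p = 1, q = 0
Operation: p AND NOT q
Evaluate: 1 AND NOT 0 = 1

1


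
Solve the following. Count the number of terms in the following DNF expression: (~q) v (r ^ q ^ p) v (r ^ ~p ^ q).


A DNF formula is a disjunction of terms (conjunctions).
Terms are separated by v.
Counting the disjuncts: 3 terms.

3


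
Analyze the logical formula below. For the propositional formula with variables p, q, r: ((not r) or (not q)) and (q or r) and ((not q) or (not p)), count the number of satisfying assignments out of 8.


Evaluate all 8 assignments for p, q, r:
p=0, q=0, r=0: 0
p=0, q=0, r=1: 1
p=0, q=1, r=0: 1
p=0, q=1, r=1: 0
p=1, q=0, r=0: 0
p=1, q=0, r=1: 1
p=1, q=1, r=0: 0
p=1, q=1, r=1: 0
Satisfying count = 3

3


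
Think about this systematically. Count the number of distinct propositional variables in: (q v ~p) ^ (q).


Identify each variable that appears in the formula.
Variables found: p, q
Count = 2

2


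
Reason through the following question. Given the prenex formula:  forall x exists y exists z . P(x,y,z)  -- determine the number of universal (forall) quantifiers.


Quantifier prefix: forall x exists y exists z
Mark each quantifier type:
  U E E
Universal count = 1, Existential count = 2
Asked for universal (forall) quantifiers: 1

1


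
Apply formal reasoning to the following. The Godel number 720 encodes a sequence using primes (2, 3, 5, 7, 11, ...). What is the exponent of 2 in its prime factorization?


Factorize 720 by dividing by 2 repeatedly.
Division steps: 2 divides 720 exactly 4 time(s).
Exponent of 2 = 4

4


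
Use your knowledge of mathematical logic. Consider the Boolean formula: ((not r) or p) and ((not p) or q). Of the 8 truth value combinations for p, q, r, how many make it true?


Evaluate all 8 assignments for p, q, r:
p=0, q=0, r=0: 1
p=0, q=0, r=1: 0
p=0, q=1, r=0: 1
p=0, q=1, r=1: 0
p=1, q=0, r=0: 0
p=1, q=0, r=1: 0
p=1, q=1, r=0: 1
p=1, q=1, r=1: 1
Satisfying count = 4

4


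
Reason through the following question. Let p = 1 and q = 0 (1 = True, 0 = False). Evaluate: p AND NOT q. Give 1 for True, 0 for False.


p = 1, q = 0
Operation: p AND NOT q
Evaluate: 1 AND NOT 0 = 1

1


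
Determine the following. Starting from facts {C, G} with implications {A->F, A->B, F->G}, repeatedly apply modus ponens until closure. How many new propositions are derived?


Initial facts: {C, G}
Apply modus ponens to closure:
  (no implication fires)
Final known: {C, G}
New propositions: {(none)}
Count = 0

0


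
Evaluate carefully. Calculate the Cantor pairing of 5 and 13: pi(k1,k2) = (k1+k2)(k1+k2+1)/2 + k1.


k1 + k2 = 18
(k1+k2)(k1+k2+1)/2 = 18 * 19 / 2 = 171
pi = 171 + 5 = 176

176


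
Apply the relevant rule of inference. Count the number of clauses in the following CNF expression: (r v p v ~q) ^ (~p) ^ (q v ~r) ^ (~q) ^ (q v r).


A CNF formula is a conjunction of clauses.
Clauses are separated by ^.
Counting the conjuncts: 5 clauses.

5


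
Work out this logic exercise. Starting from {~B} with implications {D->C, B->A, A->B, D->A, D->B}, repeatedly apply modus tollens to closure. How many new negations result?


Initial negated facts: {~B}
Apply modus tollens to closure:
  ~B and A->B  =>  ~A
  ~A and D->A  =>  ~D
Final negated: {~A, ~B, ~D}
New negations: {~A, ~D}
Count = 2

2


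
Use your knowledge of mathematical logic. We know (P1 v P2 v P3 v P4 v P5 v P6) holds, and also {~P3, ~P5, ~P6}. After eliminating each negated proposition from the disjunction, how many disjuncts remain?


Original disjuncts (6): P1, P2, P3, P4, P5, P6
Negated (eliminate): ~P3, ~P5, ~P6
Remaining disjuncts: P1, P2, P4
Count = 6 - 3 = 3

3


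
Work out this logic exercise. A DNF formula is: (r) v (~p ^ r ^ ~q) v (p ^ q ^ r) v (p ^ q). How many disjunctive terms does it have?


A DNF formula is a disjunction of terms (conjunctions).
Terms are separated by v.
Counting the disjuncts: 4 terms.

4
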